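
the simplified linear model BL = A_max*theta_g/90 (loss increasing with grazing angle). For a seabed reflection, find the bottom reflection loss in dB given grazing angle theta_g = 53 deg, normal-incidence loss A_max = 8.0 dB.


BL = A_max * theta_g / 90 = 8.0 * 53 / 90 = 4.71

4.71 dB


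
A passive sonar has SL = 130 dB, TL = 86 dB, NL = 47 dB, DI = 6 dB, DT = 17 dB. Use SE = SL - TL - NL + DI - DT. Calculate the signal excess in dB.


SE = SL - TL - NL + DI - DT = 130 - 86 - 47 + 6 - 17 = -14

-14 dB


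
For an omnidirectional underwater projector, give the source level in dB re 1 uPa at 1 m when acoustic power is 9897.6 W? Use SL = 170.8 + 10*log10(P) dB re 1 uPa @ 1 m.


210.76 dB


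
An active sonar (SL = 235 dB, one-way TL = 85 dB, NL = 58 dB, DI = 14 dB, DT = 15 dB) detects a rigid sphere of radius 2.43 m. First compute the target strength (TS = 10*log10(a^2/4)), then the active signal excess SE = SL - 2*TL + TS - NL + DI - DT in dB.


Step 1: TS = 10*log10(2.43^2/4) = 1.69 dB
Step 2: SE = SL - 2*TL + TS - NL + DI - DT = 235 - 2*85 + (1.69) - 58 + 14 - 15 = 7.69

7.69 dB


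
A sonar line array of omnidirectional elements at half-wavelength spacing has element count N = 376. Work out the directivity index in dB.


25.75 dB


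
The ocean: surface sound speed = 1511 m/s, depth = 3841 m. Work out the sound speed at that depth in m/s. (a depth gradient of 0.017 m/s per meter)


1576.297 m/s


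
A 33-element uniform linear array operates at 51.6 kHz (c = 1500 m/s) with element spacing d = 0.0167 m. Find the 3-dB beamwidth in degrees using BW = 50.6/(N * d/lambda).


Step 1: lambda = 1500/51600 = 0.02907 m
Step 2: d/lambda = 0.0167/0.02907 = 0.5745
Step 3: BW = 50.6/(N * d/lambda) = 50.6/(33 * 0.5745) = 2.67

2.67 deg


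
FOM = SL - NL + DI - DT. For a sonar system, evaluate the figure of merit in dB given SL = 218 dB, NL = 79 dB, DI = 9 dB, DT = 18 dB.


FOM = SL - NL + DI - DT = 218 - 79 + 9 - 18 = 130

130 dB


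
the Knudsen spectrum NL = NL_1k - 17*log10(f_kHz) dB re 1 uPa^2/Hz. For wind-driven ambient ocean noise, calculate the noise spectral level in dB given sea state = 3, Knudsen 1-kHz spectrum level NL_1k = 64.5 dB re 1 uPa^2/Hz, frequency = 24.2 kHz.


NL = NL_1k - 17*log10(f_kHz) = 64.5 - 17*log10(24.2) = 64.5 - (23.52) = 40.98

40.98 dB


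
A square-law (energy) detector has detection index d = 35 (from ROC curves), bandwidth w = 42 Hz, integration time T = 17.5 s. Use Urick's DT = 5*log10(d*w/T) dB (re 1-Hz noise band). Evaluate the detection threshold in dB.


DT = 5*log10(d*w/T) = 5*log10(35 * 42 / 17.5) = 5*log10(84.0) = 9.62

9.62 dB


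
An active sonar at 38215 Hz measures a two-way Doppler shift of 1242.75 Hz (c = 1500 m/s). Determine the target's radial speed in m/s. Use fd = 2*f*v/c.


From fd = 2*f*v/c, v = c*fd/(2*f) = 1500 * 1242.75 / (2*38215) = 24.39

24.39 m/s


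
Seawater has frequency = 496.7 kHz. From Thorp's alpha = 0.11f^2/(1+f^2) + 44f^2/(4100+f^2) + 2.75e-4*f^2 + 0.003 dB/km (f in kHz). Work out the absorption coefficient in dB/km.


f^2 = 246710.89
alpha = 0.11*246710.89/(1+246710.89) + 44*246710.89/(4100+246710.89) + 2.75e-4*246710.89 + 0.003 = 111.239

111.239 dB/km


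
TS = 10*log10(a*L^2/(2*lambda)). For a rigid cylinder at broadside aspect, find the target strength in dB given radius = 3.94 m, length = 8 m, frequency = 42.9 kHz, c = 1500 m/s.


lambda = 1500/42900 = 0.03497 m
TS = 10*log10(3.94*8^2/(2*0.03497)) = 35.57

35.57 dB


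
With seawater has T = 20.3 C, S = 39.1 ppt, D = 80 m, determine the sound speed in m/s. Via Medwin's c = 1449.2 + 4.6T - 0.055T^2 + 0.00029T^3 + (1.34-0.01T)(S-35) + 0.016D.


c = 1449.2 + 4.6*20.3 - 0.055*20.3^2 + 0.00029*20.3^3 + (1.34 - 0.01*20.3)*(39.1 - 35) + 0.016*80 = 1528.28

1528.28 m/s


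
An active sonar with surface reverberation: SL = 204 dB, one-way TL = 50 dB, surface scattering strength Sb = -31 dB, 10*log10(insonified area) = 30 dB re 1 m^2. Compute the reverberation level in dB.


103 dB


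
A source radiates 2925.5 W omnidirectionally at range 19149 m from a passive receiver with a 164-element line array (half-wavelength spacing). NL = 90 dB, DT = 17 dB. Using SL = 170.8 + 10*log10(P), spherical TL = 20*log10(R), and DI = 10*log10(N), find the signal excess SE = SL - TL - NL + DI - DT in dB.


Step 1: SL = 170.8 + 10*log10(2925.5) = 205.46 dB
Step 2: TL = 20*log10(19149) = 85.64 dB
Step 3: DI = 10*log10(164) = 22.15 dB
Step 4: SE = SL - TL - NL + DI - DT = 205.46 - 85.64 - 90 + 22.15 - 17 = 34.97

34.97 dB


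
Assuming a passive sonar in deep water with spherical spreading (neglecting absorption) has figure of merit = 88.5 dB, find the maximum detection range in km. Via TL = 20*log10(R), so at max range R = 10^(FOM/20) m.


26.61 km


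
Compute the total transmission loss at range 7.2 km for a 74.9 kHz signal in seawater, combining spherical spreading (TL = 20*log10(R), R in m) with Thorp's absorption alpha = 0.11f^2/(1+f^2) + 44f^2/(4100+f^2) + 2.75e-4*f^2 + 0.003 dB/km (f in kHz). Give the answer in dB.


Step 1 (Thorp): alpha = 0.11*5610.01/(1+5610.01) + 44*5610.01/(4100+5610.01) + 2.75e-4*5610.01 + 0.003 = 27.077 dB/km
Step 2: TL_spread = 20*log10(7200) = 77.15 dB
Step 3: TL_abs = alpha*R = 27.077 * 7.2 = 194.95 dB
Step 4: TL_total = 77.15 + 194.95 = 272.1

272.1 dB


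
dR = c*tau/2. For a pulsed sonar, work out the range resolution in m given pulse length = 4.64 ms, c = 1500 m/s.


dR = c*tau/2 = 1500 * 4.64e-3 / 2 = 3.48

3.48 m


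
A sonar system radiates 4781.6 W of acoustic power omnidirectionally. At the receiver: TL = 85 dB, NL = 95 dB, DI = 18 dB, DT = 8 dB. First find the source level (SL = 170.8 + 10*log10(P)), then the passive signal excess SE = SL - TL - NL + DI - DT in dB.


Step 1: SL = 170.8 + 10*log10(4781.6) = 207.6 dB
Step 2: SE = SL - TL - NL + DI - DT = 207.6 - 85 - 95 + 18 - 8 = 37.6

37.6 dB


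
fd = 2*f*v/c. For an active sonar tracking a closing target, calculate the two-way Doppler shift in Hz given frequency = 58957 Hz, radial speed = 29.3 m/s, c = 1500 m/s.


fd = 2*f*v/c = 2 * 58957 * 29.3 / 1500 = 2303.25

2303.25 Hz


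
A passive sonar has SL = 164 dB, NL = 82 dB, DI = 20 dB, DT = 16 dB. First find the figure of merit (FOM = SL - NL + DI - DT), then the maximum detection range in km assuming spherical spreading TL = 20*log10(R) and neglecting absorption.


Step 1: FOM = SL - NL + DI - DT = 164 - 82 + 20 - 16 = 86 dB
Step 2: at max range FOM = TL = 20*log10(R), so R = 10^(86/20) = 19952.62 m = 19.95 km

19.95 km


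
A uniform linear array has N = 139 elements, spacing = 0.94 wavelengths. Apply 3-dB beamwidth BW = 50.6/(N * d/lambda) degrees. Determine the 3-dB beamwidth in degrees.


BW = 50.6 / (139 * 0.94) = 50.6 / 130.66 = 0.39

0.39 deg


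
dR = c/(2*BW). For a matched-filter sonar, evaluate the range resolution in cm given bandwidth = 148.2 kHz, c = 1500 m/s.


dR = c/(2*BW) = 1500 / (2 * 148.2e3) = 0.0051 m = 0.51 cm

0.51 cm


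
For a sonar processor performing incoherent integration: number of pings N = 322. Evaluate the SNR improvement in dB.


Gain = 5*log10(322) = 12.54

12.54 dB


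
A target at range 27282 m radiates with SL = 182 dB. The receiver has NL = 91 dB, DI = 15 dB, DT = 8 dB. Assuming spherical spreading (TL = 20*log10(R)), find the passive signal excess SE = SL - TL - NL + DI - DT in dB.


9.28 dB


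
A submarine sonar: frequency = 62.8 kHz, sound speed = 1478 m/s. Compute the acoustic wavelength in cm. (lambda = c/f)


2.35 cm


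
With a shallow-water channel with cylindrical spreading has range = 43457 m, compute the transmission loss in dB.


TL = 10*log10(43457) = 46.38

46.38 dB


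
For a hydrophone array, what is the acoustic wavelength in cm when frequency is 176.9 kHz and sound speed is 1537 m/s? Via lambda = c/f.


lambda = c/f = 1537 / 176900 = 0.0087 m = 0.87 cm

0.87 cm


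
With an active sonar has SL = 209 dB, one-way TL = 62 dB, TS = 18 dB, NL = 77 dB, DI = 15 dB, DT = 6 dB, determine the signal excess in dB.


SE = SL - 2*TL + TS - NL + DI - DT = 209 - 2*62 + (18) - 77 + 15 - 6 = 35

35 dB


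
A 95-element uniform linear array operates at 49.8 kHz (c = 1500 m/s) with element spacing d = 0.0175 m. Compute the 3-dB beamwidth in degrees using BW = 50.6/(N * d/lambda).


Step 1: lambda = 1500/49800 = 0.03012 m
Step 2: d/lambda = 0.0175/0.03012 = 0.581
Step 3: BW = 50.6/(N * d/lambda) = 50.6/(95 * 0.581) = 0.92

0.92 deg


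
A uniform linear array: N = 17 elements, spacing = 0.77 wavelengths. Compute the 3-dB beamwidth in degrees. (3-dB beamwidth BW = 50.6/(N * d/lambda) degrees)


BW = 50.6 / (17 * 0.77) = 50.6 / 13.09 = 3.87

3.87 deg


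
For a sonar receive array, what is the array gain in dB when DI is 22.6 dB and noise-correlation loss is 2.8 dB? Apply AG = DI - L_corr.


AG = DI - L_corr = 22.6 - 2.8 = 19.8

19.8 dB


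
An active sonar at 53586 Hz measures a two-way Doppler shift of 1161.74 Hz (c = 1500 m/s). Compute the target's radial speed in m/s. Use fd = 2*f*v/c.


16.26 m/s


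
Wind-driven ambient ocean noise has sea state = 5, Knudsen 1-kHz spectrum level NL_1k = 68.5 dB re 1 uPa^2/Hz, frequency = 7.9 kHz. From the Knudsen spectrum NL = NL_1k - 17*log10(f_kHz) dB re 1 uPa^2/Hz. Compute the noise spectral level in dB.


NL = NL_1k - 17*log10(f_kHz) = 68.5 - 17*log10(7.9) = 68.5 - (15.26) = 53.24

53.24 dB


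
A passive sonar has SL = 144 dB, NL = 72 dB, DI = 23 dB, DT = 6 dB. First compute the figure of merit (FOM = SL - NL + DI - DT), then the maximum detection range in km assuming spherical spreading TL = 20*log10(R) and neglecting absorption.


Step 1: FOM = SL - NL + DI - DT = 144 - 72 + 23 - 6 = 89 dB
Step 2: at max range FOM = TL = 20*log10(R), so R = 10^(89/20) = 28183.83 m = 28.18 km

28.18 km


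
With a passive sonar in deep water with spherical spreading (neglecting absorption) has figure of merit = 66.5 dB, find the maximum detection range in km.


2.11 km


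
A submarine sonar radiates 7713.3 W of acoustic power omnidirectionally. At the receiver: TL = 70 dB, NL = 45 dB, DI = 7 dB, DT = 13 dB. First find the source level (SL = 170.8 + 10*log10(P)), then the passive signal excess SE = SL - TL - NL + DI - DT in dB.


Step 1: SL = 170.8 + 10*log10(7713.3) = 209.67 dB
Step 2: SE = SL - TL - NL + DI - DT = 209.67 - 70 - 45 + 7 - 13 = 88.67

88.67 dB


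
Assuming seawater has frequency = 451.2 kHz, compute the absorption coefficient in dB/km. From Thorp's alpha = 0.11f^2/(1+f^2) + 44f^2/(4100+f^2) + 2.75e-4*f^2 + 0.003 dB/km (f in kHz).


f^2 = 203581.44
alpha = 0.11*203581.44/(1+203581.44) + 44*203581.44/(4100+203581.44) + 2.75e-4*203581.44 + 0.003 = 99.229

99.229 dB/km


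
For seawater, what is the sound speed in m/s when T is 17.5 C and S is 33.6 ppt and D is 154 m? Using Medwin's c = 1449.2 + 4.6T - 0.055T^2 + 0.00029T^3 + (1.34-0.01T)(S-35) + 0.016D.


c = 1449.2 + 4.6*17.5 - 0.055*17.5^2 + 0.00029*17.5^3 + (1.34 - 0.01*17.5)*(33.6 - 35) + 0.016*154 = 1515.24

1515.24 m/s


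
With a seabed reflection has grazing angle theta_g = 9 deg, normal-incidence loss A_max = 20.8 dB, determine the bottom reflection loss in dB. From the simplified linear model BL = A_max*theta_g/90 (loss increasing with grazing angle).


BL = A_max * theta_g / 90 = 20.8 * 9 / 90 = 2.08

2.08 dB


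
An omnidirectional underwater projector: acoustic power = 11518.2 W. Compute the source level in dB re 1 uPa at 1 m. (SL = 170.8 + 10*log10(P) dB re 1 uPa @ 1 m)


211.41 dB


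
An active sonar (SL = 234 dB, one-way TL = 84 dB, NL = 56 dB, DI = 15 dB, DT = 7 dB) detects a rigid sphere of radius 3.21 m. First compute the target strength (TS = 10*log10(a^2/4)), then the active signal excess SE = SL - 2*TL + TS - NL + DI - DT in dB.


Step 1: TS = 10*log10(3.21^2/4) = 4.11 dB
Step 2: SE = SL - 2*TL + TS - NL + DI - DT = 234 - 2*84 + (4.11) - 56 + 15 - 7 = 22.11

22.11 dB


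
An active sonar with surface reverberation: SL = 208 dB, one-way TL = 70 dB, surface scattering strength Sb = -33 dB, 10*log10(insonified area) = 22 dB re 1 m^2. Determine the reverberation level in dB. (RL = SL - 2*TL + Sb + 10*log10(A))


RL = SL - 2*TL + Sb + 10*log10(A) = 208 - 2*70 + (-33) + 22 = 57

57 dB


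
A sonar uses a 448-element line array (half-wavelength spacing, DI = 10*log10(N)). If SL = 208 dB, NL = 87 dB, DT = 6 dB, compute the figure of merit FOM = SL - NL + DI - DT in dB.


Step 1: DI = 10*log10(448) = 26.51 dB
Step 2: FOM = SL - NL + DI - DT = 208 - 87 + 26.51 - 6 = 141.51

141.51 dB


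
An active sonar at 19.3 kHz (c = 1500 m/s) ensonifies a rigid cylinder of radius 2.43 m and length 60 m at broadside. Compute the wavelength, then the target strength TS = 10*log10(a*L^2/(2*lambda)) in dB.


Step 1: lambda = c/f = 1500/19300 = 0.07772 m
Step 2: TS = 10*log10(a*L^2/(2*lambda)) = 10*log10(2.43*60^2/(2*0.07772)) = 47.5

47.5 dB


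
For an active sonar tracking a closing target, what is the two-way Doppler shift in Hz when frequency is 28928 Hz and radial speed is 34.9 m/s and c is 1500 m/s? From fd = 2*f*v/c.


1346.12 Hz


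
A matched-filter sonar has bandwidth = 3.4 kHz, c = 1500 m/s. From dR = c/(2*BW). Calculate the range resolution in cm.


dR = c/(2*BW) = 1500 / (2 * 3.4e3) = 0.2206 m = 22.06 cm

22.06 cm


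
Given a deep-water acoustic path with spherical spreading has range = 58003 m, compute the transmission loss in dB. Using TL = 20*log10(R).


TL = 20*log10(58003) = 95.27

95.27 dB


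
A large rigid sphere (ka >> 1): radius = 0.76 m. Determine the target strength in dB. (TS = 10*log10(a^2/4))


-8.4 dB


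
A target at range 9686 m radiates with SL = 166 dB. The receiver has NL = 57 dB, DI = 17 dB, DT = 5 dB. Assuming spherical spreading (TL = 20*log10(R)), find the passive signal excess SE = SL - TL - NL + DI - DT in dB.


Step 1: TL = 20*log10(9686) = 79.72 dB
Step 2: SE = 166 - 79.72 - 57 + 17 - 5 = 41.28

41.28 dB


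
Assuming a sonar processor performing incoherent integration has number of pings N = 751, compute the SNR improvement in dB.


Gain = 5*log10(751) = 14.38

14.38 dB


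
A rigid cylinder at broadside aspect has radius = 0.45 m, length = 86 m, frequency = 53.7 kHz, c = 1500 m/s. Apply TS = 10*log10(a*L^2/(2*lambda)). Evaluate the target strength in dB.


47.75 dB


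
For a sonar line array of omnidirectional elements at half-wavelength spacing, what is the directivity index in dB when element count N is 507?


DI = 10*log10(507) = 27.05

27.05 dB


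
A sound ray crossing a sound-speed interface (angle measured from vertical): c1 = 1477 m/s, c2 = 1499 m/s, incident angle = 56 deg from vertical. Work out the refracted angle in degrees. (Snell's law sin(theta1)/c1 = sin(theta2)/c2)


sin(theta2) = (c2/c1)*sin(theta1) = (1499/1477)*sin(56 deg) = 0.84139
theta2 = arcsin(0.84139) = 57.29

57.29 deg


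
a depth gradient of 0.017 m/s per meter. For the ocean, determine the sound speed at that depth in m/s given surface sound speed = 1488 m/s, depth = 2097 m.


1523.649 m/s


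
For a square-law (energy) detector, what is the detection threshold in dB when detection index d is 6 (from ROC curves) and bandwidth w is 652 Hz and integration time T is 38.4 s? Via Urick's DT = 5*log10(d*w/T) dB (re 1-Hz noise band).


DT = 5*log10(d*w/T) = 5*log10(6 * 652 / 38.4) = 5*log10(101.88) = 10.04

10.04 dB


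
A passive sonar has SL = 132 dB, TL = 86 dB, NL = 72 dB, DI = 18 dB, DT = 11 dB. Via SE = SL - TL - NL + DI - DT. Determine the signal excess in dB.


SE = SL - TL - NL + DI - DT = 132 - 86 - 72 + 18 - 11 = -19

-19 dB


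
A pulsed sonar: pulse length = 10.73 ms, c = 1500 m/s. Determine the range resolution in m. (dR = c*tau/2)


dR = c*tau/2 = 1500 * 10.73e-3 / 2 = 8.0475

8.0475 m


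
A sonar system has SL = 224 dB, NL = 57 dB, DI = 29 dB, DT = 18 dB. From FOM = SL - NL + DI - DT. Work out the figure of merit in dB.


FOM = SL - NL + DI - DT = 224 - 57 + 29 - 18 = 178

178 dB


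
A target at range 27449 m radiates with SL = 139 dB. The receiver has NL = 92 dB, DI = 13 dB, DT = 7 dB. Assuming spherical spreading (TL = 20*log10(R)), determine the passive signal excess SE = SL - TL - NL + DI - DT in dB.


Step 1: TL = 20*log10(27449) = 88.77 dB
Step 2: SE = 139 - 88.77 - 92 + 13 - 7 = -35.77

-35.77 dB


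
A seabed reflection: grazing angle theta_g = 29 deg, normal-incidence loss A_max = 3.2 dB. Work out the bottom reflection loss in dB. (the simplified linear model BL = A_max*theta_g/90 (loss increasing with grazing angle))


BL = A_max * theta_g / 90 = 3.2 * 29 / 90 = 1.03

1.03 dB


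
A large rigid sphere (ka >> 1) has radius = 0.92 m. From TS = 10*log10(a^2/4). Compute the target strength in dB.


TS = 10*log10(0.92^2 / 4) = 10*log10(0.2116) = -6.74

-6.74 dB


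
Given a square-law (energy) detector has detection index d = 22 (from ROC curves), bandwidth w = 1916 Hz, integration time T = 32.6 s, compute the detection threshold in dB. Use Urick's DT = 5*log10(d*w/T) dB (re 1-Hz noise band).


DT = 5*log10(d*w/T) = 5*log10(22 * 1916 / 32.6) = 5*log10(1293.01) = 15.56

15.56 dB


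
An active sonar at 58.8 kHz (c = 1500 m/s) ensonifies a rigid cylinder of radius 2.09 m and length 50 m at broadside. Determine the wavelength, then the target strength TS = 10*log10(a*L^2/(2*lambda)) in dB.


Step 1: lambda = c/f = 1500/58800 = 0.02551 m
Step 2: TS = 10*log10(a*L^2/(2*lambda)) = 10*log10(2.09*50^2/(2*0.02551)) = 50.1

50.1 dB


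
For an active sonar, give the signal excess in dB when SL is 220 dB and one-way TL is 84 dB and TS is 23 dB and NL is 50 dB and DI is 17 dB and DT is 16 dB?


SE = SL - 2*TL + TS - NL + DI - DT = 220 - 2*84 + (23) - 50 + 17 - 16 = 26

26 dB


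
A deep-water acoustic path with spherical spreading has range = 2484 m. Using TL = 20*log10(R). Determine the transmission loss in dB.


TL = 20*log10(2484) = 67.9

67.9 dB


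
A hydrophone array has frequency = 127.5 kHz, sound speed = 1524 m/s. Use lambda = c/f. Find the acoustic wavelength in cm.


1.2 cm


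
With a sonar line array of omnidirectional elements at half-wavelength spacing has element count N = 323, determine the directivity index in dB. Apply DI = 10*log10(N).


DI = 10*log10(323) = 25.09

25.09 dB


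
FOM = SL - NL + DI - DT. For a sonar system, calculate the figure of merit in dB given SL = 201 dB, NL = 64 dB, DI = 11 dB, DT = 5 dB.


FOM = SL - NL + DI - DT = 201 - 64 + 11 - 5 = 143

143 dB


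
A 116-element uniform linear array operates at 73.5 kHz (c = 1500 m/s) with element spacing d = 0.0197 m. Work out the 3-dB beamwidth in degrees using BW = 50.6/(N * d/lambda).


0.45 deg


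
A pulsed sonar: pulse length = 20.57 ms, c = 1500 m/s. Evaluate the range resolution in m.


15.4275 m


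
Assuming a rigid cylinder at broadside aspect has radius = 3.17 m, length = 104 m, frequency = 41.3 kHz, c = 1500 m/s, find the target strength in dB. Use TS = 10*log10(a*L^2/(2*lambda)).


56.74 dB


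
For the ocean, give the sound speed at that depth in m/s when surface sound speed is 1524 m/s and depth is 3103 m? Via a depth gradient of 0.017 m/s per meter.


c = 1524 + 0.017 * 3103 = 1576.751

1576.751 m/s


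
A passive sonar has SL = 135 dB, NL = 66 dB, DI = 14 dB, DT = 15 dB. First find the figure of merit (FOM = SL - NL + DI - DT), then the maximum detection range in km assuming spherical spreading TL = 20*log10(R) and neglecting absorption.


Step 1: FOM = SL - NL + DI - DT = 135 - 66 + 14 - 15 = 68 dB
Step 2: at max range FOM = TL = 20*log10(R), so R = 10^(68/20) = 2511.89 m = 2.51 km

2.51 km


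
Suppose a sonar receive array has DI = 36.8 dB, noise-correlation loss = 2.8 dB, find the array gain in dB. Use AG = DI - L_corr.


AG = DI - L_corr = 36.8 - 2.8 = 34.0

34.0 dB


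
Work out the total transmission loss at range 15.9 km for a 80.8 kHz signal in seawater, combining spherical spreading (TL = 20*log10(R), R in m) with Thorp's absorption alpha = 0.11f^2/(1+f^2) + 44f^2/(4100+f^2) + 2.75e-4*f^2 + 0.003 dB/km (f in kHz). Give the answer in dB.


Step 1 (Thorp): alpha = 0.11*6528.64/(1+6528.64) + 44*6528.64/(4100+6528.64) + 2.75e-4*6528.64 + 0.003 = 28.9354 dB/km
Step 2: TL_spread = 20*log10(15900) = 84.03 dB
Step 3: TL_abs = alpha*R = 28.9354 * 15.9 = 460.07 dB
Step 4: TL_total = 84.03 + 460.07 = 544.1

544.1 dB


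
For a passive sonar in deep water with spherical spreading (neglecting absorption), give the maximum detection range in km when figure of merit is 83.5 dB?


14.96 km


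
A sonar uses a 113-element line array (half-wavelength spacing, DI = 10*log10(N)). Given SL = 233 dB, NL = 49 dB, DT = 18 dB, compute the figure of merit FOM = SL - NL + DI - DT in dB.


Step 1: DI = 10*log10(113) = 20.53 dB
Step 2: FOM = SL - NL + DI - DT = 233 - 49 + 20.53 - 18 = 186.53

186.53 dB


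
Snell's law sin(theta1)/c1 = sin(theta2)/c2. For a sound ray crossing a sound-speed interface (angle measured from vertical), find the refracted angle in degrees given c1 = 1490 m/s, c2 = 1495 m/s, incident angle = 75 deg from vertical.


sin(theta2) = (c2/c1)*sin(theta1) = (1495/1490)*sin(75 deg) = 0.96917
theta2 = arcsin(0.96917) = 75.74

75.74 deg


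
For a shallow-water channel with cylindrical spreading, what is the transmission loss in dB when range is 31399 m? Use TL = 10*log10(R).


44.97 dB


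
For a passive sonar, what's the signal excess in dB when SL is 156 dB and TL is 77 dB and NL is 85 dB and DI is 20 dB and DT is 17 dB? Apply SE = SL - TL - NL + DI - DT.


SE = SL - TL - NL + DI - DT = 156 - 77 - 85 + 20 - 17 = -3

-3 dB


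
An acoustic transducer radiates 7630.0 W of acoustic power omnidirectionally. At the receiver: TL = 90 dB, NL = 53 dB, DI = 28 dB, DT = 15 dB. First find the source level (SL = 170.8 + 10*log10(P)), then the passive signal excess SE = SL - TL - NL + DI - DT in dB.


Step 1: SL = 170.8 + 10*log10(7630.0) = 209.63 dB
Step 2: SE = SL - TL - NL + DI - DT = 209.63 - 90 - 53 + 28 - 15 = 79.63

79.63 dB


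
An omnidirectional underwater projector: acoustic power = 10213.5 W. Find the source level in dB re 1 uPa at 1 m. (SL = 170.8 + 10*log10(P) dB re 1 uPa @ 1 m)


SL = 170.8 + 10*log10(10213.5) = 170.8 + 40.09 = 210.89

210.89 dB


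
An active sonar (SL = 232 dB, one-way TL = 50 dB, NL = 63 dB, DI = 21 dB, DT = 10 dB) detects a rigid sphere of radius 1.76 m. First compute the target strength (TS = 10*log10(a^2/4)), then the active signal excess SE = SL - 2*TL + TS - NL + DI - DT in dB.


Step 1: TS = 10*log10(1.76^2/4) = -1.11 dB
Step 2: SE = SL - 2*TL + TS - NL + DI - DT = 232 - 2*50 + (-1.11) - 63 + 21 - 10 = 78.89

78.89 dB


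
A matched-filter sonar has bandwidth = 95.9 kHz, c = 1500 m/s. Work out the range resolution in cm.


0.78 cm


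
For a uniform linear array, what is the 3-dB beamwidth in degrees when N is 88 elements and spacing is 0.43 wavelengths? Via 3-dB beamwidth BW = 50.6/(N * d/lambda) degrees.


BW = 50.6 / (88 * 0.43) = 50.6 / 37.84 = 1.34

1.34 deg


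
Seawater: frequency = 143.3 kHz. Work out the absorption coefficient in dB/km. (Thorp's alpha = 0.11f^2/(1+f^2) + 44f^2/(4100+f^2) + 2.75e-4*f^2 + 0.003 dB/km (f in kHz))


42.437 dB/km


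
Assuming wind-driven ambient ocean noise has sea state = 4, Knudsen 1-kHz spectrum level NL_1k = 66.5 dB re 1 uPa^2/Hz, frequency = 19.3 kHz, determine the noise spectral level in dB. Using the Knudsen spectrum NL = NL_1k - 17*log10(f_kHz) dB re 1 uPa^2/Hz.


NL = NL_1k - 17*log10(f_kHz) = 66.5 - 17*log10(19.3) = 66.5 - (21.85) = 44.65

44.65 dB


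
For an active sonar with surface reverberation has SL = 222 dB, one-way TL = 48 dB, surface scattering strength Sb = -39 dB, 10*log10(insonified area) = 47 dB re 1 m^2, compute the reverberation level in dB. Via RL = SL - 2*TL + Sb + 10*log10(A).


RL = SL - 2*TL + Sb + 10*log10(A) = 222 - 2*48 + (-39) + 47 = 134

134 dB


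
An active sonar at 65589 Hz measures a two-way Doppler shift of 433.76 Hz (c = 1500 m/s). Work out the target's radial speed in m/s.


4.96 m/s


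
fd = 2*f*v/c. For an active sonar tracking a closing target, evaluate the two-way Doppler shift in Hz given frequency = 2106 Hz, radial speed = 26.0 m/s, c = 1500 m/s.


73.01 Hz


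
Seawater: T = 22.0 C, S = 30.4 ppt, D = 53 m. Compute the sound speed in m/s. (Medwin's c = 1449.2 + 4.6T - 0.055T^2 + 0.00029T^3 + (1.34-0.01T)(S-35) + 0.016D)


c = 1449.2 + 4.6*22.0 - 0.055*22.0^2 + 0.00029*22.0^3 + (1.34 - 0.01*22.0)*(30.4 - 35) + 0.016*53 = 1522.56

1522.56 m/s


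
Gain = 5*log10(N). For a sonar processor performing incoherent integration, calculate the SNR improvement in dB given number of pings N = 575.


13.8 dB


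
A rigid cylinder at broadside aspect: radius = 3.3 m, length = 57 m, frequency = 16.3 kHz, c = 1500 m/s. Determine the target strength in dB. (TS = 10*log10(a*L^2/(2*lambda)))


47.65 dB


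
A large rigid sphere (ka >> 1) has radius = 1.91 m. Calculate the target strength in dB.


TS = 10*log10(1.91^2 / 4) = 10*log10(0.912025) = -0.4

-0.4 dB


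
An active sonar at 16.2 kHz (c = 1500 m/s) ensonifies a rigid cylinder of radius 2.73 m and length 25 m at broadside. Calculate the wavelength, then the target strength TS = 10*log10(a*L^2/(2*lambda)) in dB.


Step 1: lambda = c/f = 1500/16200 = 0.09259 m
Step 2: TS = 10*log10(a*L^2/(2*lambda)) = 10*log10(2.73*25^2/(2*0.09259)) = 39.64

39.64 dB


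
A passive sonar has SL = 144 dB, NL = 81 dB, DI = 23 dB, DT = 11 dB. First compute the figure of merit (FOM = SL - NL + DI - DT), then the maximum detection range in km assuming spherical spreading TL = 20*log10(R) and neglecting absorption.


Step 1: FOM = SL - NL + DI - DT = 144 - 81 + 23 - 11 = 75 dB
Step 2: at max range FOM = TL = 20*log10(R), so R = 10^(75/20) = 5623.41 m = 5.62 km

5.62 km


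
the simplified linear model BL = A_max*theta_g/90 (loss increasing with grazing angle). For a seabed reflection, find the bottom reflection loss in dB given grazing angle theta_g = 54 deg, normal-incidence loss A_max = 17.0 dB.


BL = A_max * theta_g / 90 = 17.0 * 54 / 90 = 10.2

10.2 dB


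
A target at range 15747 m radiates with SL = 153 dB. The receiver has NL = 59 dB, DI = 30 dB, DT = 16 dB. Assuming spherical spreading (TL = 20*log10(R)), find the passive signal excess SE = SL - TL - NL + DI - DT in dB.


Step 1: TL = 20*log10(15747) = 83.94 dB
Step 2: SE = 153 - 83.94 - 59 + 30 - 16 = 24.06

24.06 dB


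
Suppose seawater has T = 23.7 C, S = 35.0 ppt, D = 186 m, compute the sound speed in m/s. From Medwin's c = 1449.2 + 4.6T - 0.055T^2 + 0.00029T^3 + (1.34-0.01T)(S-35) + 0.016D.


c = 1449.2 + 4.6*23.7 - 0.055*23.7^2 + 0.00029*23.7^3 + (1.34 - 0.01*23.7)*(35.0 - 35) + 0.016*186 = 1534.16

1534.16 m/s


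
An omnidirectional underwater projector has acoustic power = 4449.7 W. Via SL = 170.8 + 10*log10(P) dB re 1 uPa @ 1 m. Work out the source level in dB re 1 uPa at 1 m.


SL = 170.8 + 10*log10(4449.7) = 170.8 + 36.48 = 207.28

207.28 dB


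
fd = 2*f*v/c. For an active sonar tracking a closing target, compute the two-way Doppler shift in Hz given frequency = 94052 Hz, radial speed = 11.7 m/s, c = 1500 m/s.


1467.21 Hz


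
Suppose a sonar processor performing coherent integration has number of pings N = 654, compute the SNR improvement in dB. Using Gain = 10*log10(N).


Gain = 10*log10(654) = 28.16

28.16 dB


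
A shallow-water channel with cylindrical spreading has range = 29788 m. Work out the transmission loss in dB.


44.74 dB


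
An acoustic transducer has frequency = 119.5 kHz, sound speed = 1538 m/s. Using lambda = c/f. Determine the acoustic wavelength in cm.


lambda = c/f = 1538 / 119500 = 0.0129 m = 1.29 cm

1.29 cm


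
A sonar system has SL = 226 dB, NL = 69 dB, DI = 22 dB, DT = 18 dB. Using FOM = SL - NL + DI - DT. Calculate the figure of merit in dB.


FOM = SL - NL + DI - DT = 226 - 69 + 22 - 18 = 161

161 dB


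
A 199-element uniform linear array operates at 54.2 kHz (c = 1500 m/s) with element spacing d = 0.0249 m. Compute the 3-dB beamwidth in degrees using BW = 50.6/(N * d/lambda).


Step 1: lambda = 1500/54200 = 0.02768 m
Step 2: d/lambda = 0.0249/0.02768 = 0.8996
Step 3: BW = 50.6/(N * d/lambda) = 50.6/(199 * 0.8996) = 0.28

0.28 deg


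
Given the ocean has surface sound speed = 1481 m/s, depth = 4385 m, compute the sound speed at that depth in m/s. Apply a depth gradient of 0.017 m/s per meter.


c = 1481 + 0.017 * 4385 = 1555.545

1555.545 m/s


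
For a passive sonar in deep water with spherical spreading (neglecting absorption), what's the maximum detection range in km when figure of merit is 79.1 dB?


At max range FOM = TL, so 20*log10(R) = 79.1
R = 10^(79.1/20) = 9015.71 m = 9.02 km

9.02 km


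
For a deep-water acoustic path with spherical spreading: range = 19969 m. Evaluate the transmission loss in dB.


TL = 20*log10(19969) = 86.01

86.01 dB


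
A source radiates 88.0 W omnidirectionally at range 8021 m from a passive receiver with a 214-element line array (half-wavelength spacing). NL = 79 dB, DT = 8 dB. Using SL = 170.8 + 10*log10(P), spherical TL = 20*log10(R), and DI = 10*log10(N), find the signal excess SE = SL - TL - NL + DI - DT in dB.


48.46 dB


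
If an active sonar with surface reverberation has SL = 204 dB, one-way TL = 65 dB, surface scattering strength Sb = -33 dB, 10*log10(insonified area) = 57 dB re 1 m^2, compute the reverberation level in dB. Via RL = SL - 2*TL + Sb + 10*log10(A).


RL = SL - 2*TL + Sb + 10*log10(A) = 204 - 2*65 + (-33) + 57 = 98

98 dB


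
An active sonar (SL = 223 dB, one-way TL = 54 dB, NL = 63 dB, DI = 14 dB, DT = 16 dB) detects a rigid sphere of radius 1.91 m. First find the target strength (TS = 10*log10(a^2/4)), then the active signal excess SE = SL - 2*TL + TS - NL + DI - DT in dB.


Step 1: TS = 10*log10(1.91^2/4) = -0.4 dB
Step 2: SE = SL - 2*TL + TS - NL + DI - DT = 223 - 2*54 + (-0.4) - 63 + 14 - 16 = 49.6

49.6 dB


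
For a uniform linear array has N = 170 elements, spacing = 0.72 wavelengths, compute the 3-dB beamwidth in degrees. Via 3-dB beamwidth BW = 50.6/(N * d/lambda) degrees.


BW = 50.6 / (170 * 0.72) = 50.6 / 122.4 = 0.41

0.41 deg


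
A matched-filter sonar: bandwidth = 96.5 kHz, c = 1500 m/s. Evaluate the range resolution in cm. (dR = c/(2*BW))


dR = c/(2*BW) = 1500 / (2 * 96.5e3) = 0.0078 m = 0.78 cm

0.78 cm


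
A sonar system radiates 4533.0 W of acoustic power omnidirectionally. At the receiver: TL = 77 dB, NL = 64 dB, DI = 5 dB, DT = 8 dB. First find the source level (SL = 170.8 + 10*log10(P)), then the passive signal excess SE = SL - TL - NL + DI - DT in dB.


Step 1: SL = 170.8 + 10*log10(4533.0) = 207.36 dB
Step 2: SE = SL - TL - NL + DI - DT = 207.36 - 77 - 64 + 5 - 8 = 63.36

63.36 dB


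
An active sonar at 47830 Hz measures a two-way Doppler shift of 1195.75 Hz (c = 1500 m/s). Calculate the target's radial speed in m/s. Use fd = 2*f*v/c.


From fd = 2*f*v/c, v = c*fd/(2*f) = 1500 * 1195.75 / (2*47830) = 18.75

18.75 m/s


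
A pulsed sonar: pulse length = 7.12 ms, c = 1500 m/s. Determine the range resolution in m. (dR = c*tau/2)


dR = c*tau/2 = 1500 * 7.12e-3 / 2 = 5.34

5.34 m


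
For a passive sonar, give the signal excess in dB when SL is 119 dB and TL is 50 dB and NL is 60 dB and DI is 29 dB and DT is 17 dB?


SE = SL - TL - NL + DI - DT = 119 - 50 - 60 + 29 - 17 = 21

21 dB


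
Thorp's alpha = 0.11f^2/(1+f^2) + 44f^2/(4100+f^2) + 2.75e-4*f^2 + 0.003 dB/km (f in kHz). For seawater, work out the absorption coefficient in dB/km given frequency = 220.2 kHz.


f^2 = 48488.04
alpha = 0.11*48488.04/(1+48488.04) + 44*48488.04/(4100+48488.04) + 2.75e-4*48488.04 + 0.003 = 54.017

54.017 dB/km


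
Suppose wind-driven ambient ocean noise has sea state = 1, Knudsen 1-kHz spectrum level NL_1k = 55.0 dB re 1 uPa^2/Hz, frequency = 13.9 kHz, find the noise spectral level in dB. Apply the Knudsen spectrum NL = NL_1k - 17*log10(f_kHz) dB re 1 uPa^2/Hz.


NL = NL_1k - 17*log10(f_kHz) = 55.0 - 17*log10(13.9) = 55.0 - (19.43) = 35.57

35.57 dB


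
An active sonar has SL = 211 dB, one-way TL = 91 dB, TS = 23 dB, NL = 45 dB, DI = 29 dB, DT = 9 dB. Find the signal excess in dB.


27 dB


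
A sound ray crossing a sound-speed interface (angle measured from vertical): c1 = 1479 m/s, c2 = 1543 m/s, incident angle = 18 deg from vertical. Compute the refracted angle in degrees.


sin(theta2) = (c2/c1)*sin(theta1) = (1543/1479)*sin(18 deg) = 0.32239
theta2 = arcsin(0.32239) = 18.81

18.81 deg


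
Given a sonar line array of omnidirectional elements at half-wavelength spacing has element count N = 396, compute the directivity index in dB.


25.98 dB


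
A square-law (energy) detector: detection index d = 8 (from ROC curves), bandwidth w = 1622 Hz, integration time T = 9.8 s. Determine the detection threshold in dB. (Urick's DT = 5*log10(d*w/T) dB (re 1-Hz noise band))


DT = 5*log10(d*w/T) = 5*log10(8 * 1622 / 9.8) = 5*log10(1324.08) = 15.61

15.61 dB


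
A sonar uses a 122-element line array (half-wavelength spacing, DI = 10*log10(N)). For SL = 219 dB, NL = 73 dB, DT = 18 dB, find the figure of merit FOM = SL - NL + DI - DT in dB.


Step 1: DI = 10*log10(122) = 20.86 dB
Step 2: FOM = SL - NL + DI - DT = 219 - 73 + 20.86 - 18 = 148.86

148.86 dB


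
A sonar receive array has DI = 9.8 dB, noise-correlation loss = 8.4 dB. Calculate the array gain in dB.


1.4 dB


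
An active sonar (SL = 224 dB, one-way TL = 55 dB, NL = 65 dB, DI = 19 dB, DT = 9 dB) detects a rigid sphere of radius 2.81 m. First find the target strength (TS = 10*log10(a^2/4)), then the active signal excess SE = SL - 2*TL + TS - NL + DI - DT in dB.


Step 1: TS = 10*log10(2.81^2/4) = 2.95 dB
Step 2: SE = SL - 2*TL + TS - NL + DI - DT = 224 - 2*55 + (2.95) - 65 + 19 - 9 = 61.95

61.95 dB


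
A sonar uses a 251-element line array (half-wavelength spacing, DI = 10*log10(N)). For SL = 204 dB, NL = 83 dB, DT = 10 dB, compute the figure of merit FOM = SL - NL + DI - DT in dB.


Step 1: DI = 10*log10(251) = 24.0 dB
Step 2: FOM = SL - NL + DI - DT = 204 - 83 + 24.0 - 10 = 135.0

135.0 dB


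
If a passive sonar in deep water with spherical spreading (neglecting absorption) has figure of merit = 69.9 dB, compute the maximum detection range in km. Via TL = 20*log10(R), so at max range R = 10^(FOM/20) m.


3.13 km


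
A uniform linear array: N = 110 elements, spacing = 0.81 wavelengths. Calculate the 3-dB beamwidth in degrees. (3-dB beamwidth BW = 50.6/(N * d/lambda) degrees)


BW = 50.6 / (110 * 0.81) = 50.6 / 89.1 = 0.57

0.57 deg


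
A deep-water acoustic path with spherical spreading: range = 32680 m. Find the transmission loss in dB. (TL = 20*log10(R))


TL = 20*log10(32680) = 90.29

90.29 dB


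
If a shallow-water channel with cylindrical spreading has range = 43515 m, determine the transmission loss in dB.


TL = 10*log10(43515) = 46.39

46.39 dB


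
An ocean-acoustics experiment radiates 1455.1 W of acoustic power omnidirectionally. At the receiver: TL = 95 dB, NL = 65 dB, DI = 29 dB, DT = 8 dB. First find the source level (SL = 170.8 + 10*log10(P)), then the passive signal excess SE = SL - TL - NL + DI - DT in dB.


Step 1: SL = 170.8 + 10*log10(1455.1) = 202.43 dB
Step 2: SE = SL - TL - NL + DI - DT = 202.43 - 95 - 65 + 29 - 8 = 63.43

63.43 dB


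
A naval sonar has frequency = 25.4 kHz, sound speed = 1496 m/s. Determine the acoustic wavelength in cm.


lambda = c/f = 1496 / 25400 = 0.0589 m = 5.89 cm

5.89 cm


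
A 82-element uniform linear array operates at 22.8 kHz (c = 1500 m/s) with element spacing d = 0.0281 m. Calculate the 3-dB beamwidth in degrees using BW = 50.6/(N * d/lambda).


Step 1: lambda = 1500/22800 = 0.06579 m
Step 2: d/lambda = 0.0281/0.06579 = 0.4271
Step 3: BW = 50.6/(N * d/lambda) = 50.6/(82 * 0.4271) = 1.44

1.44 deg


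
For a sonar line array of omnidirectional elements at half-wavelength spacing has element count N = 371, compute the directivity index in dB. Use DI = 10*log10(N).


25.69 dB


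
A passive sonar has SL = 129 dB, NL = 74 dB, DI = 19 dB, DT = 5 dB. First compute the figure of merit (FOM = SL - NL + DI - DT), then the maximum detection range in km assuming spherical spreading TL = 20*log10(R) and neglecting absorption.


Step 1: FOM = SL - NL + DI - DT = 129 - 74 + 19 - 5 = 69 dB
Step 2: at max range FOM = TL = 20*log10(R), so R = 10^(69/20) = 2818.38 m = 2.82 km

2.82 km


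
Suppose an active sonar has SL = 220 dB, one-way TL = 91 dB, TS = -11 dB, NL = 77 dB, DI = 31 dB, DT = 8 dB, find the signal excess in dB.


SE = SL - 2*TL + TS - NL + DI - DT = 220 - 2*91 + (-11) - 77 + 31 - 8 = -27

-27 dB


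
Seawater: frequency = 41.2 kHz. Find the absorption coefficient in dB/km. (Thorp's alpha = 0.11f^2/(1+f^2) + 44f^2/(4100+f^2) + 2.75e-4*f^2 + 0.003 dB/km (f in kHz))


f^2 = 1697.44
alpha = 0.11*1697.44/(1+1697.44) + 44*1697.44/(4100+1697.44) + 2.75e-4*1697.44 + 0.003 = 13.463

13.463 dB/km


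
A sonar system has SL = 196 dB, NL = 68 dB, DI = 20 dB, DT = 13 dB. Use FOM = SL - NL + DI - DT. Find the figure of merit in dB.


FOM = SL - NL + DI - DT = 196 - 68 + 20 - 13 = 135

135 dB


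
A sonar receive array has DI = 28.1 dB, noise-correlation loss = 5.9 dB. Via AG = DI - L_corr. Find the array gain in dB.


22.2 dB


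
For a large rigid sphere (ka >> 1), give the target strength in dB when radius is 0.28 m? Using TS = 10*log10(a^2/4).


TS = 10*log10(0.28^2 / 4) = 10*log10(0.0196) = -17.08

-17.08 dB


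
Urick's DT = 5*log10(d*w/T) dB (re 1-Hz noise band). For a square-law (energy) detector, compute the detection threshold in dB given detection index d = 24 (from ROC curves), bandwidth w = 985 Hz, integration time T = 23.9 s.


DT = 5*log10(d*w/T) = 5*log10(24 * 985 / 23.9) = 5*log10(989.12) = 14.98

14.98 dB


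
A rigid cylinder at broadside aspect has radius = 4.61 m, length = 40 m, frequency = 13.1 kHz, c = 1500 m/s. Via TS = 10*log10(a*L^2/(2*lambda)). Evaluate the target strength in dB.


lambda = 1500/13100 = 0.1145 m
TS = 10*log10(4.61*40^2/(2*0.1145)) = 45.08

45.08 dB


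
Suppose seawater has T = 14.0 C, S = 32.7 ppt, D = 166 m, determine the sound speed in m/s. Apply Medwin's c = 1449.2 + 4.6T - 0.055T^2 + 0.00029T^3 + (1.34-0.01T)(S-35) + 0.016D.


c = 1449.2 + 4.6*14.0 - 0.055*14.0^2 + 0.00029*14.0^3 + (1.34 - 0.01*14.0)*(32.7 - 35) + 0.016*166 = 1503.51

1503.51 m/s


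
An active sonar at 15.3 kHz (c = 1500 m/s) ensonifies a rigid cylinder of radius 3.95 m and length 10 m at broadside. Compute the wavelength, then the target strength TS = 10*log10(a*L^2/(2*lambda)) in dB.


Step 1: lambda = c/f = 1500/15300 = 0.09804 m
Step 2: TS = 10*log10(a*L^2/(2*lambda)) = 10*log10(3.95*10^2/(2*0.09804)) = 33.04

33.04 dB


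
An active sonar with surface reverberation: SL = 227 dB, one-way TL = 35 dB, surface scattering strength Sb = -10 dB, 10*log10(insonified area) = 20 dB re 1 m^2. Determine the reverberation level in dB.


RL = SL - 2*TL + Sb + 10*log10(A) = 227 - 2*35 + (-10) + 20 = 167

167 dB


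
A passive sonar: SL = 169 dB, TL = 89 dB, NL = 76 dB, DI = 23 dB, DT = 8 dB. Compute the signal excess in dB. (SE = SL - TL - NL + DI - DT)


SE = SL - TL - NL + DI - DT = 169 - 89 - 76 + 23 - 8 = 19

19 dB


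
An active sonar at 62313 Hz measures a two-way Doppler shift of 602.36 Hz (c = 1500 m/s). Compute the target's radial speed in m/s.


7.25 m/s


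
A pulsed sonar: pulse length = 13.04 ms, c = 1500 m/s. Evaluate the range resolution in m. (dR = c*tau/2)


dR = c*tau/2 = 1500 * 13.04e-3 / 2 = 9.78

9.78 m
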